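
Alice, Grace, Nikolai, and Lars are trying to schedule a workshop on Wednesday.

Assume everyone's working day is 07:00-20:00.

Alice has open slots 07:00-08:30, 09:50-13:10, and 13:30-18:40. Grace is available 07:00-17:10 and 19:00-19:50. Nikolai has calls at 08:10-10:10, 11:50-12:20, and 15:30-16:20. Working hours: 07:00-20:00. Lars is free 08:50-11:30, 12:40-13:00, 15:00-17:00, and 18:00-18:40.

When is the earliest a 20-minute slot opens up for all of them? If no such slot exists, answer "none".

Nikolai free within 07:00–20:00: 07:00–08:10, 10:10–11:50, 12:20–15:30, 16:20–20:00.
Alice ∩ Grace: 07:00–08:30, 09:50–13:10, 13:30–17:10.
Alice ∩ Grace ∩ Nikolai: 07:00–08:10, 10:10–11:50, 12:20–13:10, 13:30–15:30, 16:20–17:10.
Alice ∩ Grace ∩ Nikolai ∩ Lars: 10:10–11:30, 12:40–13:00, 15:00–15:30, 16:20–17:00.
Windows ≥ 20 min: 10:10–11:30, 12:40–13:00, 15:00–15:30, 16:20–17:00.
Earliest such window starts at 10:10.

10:10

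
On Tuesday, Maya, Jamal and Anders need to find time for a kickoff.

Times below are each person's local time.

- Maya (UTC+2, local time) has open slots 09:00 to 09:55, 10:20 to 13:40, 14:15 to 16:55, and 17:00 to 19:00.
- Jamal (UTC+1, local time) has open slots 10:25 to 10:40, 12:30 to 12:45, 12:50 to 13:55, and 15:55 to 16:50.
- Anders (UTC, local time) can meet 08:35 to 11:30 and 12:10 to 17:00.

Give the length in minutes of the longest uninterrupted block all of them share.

Maya → UTC: 07:00–07:55, 08:20–11:40, 12:15–14:55, 15:00–17:00.
Jamal → UTC: 09:25–09:40, 11:30–11:45, 11:50–12:55, 14:55–15:50.
Anders → UTC: 08:35–11:30, 12:10–17:00.
Maya ∩ Jamal: 09:25–09:40, 11:30–11:40, 12:15–12:55, 15:00–15:50.
Maya ∩ Jamal ∩ Anders: 09:25–09:40, 12:15–12:55, 15:00–15:50.
Common window lengths: 15, 40, 50 min; longest is 50.

50 minutes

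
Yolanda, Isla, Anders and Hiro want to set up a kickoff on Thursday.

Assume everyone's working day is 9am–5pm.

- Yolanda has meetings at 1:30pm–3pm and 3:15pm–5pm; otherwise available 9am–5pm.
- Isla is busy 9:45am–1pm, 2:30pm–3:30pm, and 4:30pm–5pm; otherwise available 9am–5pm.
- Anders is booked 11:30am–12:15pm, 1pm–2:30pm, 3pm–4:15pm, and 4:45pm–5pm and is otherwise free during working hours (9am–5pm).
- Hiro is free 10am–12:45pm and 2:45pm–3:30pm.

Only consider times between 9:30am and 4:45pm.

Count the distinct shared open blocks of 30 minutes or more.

0

Yolanda free within 09:00–17:00: 09:00–13:30, 15:00–15:15.
Isla free within 09:00–17:00: 09:00–09:45, 13:00–14:30, 15:30–16:30.
Anders free within 09:00–17:00: 09:00–11:30, 12:15–13:00, 14:30–15:00, 16:15–16:45.
Yolanda ∩ Isla: 09:00–09:45, 13:00–13:30.
Yolanda ∩ Isla ∩ Anders: 09:00–09:45.
Yolanda ∩ Isla ∩ Anders ∩ Hiro: (none).
Restricted to 09:30–16:45: (none).
Windows ≥ 30 min: (none).
That's 0 windows.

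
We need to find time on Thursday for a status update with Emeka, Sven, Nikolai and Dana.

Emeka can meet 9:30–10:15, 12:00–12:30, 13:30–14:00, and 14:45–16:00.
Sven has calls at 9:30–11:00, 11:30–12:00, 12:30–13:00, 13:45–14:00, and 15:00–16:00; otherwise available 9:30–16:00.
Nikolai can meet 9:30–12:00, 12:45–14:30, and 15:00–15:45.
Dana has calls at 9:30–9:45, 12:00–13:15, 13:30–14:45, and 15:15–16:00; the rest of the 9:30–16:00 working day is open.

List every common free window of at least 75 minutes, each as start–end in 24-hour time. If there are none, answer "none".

Sven free within 09:30–16:00: 11:00–11:30, 12:00–12:30, 13:00–13:45, 14:00–15:00.
Dana free within 09:30–16:00: 09:45–12:00, 13:15–13:30, 14:45–15:15.
Emeka ∩ Sven: 12:00–12:30, 13:30–13:45, 14:45–15:00.
Emeka ∩ Sven ∩ Nikolai: 13:30–13:45.
Emeka ∩ Sven ∩ Nikolai ∩ Dana: (none).
Windows ≥ 75 min: (none).

none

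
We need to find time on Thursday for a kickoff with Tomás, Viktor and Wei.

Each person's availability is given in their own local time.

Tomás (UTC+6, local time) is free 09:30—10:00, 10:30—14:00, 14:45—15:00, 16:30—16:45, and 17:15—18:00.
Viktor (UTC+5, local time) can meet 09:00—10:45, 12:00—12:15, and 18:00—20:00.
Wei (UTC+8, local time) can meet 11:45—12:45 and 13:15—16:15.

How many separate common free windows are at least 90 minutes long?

0

Tomás → UTC: 03:30–04:00, 04:30–08:00, 08:45–09:00, 10:30–10:45, 11:15–12:00.
Viktor → UTC: 04:00–05:45, 07:00–07:15, 13:00–15:00.
Wei → UTC: 03:45–04:45, 05:15–08:15.
Tomás ∩ Viktor: 04:30–05:45, 07:00–07:15.
Tomás ∩ Viktor ∩ Wei: 04:30–04:45, 05:15–05:45, 07:00–07:15.
Windows ≥ 90 min: (none).
That's 0 windows.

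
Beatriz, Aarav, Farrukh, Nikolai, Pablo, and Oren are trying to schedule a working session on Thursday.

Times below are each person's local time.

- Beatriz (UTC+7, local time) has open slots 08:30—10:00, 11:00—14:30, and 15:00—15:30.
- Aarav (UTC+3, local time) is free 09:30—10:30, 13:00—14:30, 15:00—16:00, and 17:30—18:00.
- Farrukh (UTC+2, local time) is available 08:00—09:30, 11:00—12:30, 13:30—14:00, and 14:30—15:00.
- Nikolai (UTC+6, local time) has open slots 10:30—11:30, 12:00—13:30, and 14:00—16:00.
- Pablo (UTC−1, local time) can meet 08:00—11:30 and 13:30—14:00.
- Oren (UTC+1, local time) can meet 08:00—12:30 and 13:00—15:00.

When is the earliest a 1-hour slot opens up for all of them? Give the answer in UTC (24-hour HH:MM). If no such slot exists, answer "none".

none

Beatriz → UTC: 01:30–03:00, 04:00–07:30, 08:00–08:30.
Aarav → UTC: 06:30–07:30, 10:00–11:30, 12:00–13:00, 14:30–15:00.
Farrukh → UTC: 06:00–07:30, 09:00–10:30, 11:30–12:00, 12:30–13:00.
Nikolai → UTC: 04:30–05:30, 06:00–07:30, 08:00–10:00.
Pablo → UTC: 09:00–12:30, 14:30–15:00.
Oren → UTC: 07:00–11:30, 12:00–14:00.
Beatriz ∩ Aarav: 06:30–07:30.
Beatriz ∩ Aarav ∩ Farrukh: 06:30–07:30.
Beatriz ∩ Aarav ∩ Farrukh ∩ Nikolai: 06:30–07:30.
Beatriz ∩ Aarav ∩ Farrukh ∩ Nikolai ∩ Pablo: (none).
Beatriz ∩ Aarav ∩ Farrukh ∩ Nikolai ∩ Pablo ∩ Oren: (none).
Windows ≥ 60 min: (none).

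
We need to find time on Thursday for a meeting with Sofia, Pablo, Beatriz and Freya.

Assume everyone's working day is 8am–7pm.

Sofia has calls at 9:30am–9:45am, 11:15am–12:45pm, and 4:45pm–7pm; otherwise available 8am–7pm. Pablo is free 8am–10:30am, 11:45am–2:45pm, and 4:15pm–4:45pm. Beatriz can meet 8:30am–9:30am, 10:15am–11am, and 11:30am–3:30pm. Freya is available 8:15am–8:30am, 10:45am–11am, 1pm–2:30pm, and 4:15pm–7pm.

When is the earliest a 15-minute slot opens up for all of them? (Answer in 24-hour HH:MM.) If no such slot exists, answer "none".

13:00

Sofia free within 08:00–19:00: 08:00–09:30, 09:45–11:15, 12:45–16:45.
Sofia ∩ Pablo: 08:00–09:30, 09:45–10:30, 12:45–14:45, 16:15–16:45.
Sofia ∩ Pablo ∩ Beatriz: 08:30–09:30, 10:15–10:30, 12:45–14:45.
Sofia ∩ Pablo ∩ Beatriz ∩ Freya: 13:00–14:30.
Windows ≥ 15 min: 13:00–14:30.
Earliest such window starts at 13:00.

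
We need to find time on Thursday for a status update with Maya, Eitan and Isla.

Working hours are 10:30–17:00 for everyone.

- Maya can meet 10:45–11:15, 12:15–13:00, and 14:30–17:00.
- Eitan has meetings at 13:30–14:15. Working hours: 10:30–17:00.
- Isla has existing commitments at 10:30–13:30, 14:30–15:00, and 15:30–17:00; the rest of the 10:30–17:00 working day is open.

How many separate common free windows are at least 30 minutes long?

1

Eitan free within 10:30–17:00: 10:30–13:30, 14:15–17:00.
Isla free within 10:30–17:00: 13:30–14:30, 15:00–15:30.
Maya ∩ Eitan: 10:45–11:15, 12:15–13:00, 14:30–17:00.
Maya ∩ Eitan ∩ Isla: 15:00–15:30.
Windows ≥ 30 min: 15:00–15:30.
That's 1 window.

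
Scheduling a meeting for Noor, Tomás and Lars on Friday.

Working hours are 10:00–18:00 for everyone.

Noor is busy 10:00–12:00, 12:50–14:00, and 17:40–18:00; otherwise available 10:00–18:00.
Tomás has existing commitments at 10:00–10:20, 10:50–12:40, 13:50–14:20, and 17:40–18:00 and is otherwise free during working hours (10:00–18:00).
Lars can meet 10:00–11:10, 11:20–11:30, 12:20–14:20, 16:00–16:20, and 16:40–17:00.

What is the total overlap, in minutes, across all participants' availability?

50 minutes

Noor free within 10:00–18:00: 12:00–12:50, 14:00–17:40.
Tomás free within 10:00–18:00: 10:20–10:50, 12:40–13:50, 14:20–17:40.
Noor ∩ Tomás: 12:40–12:50, 14:20–17:40.
Noor ∩ Tomás ∩ Lars: 12:40–12:50, 16:00–16:20, 16:40–17:00.
Total common minutes: 10 + 20 + 20 = 50.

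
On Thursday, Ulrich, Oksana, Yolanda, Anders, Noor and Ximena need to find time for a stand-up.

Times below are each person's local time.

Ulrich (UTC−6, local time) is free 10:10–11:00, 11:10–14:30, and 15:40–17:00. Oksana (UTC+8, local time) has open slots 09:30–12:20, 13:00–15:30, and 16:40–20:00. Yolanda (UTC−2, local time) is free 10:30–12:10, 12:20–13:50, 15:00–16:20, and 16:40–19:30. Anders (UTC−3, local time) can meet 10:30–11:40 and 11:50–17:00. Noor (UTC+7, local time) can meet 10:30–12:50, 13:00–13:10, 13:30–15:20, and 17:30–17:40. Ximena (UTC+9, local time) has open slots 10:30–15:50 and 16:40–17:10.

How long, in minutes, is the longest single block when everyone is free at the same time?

Ulrich → UTC: 16:10–17:00, 17:10–20:30, 21:40–23:00.
Oksana → UTC: 01:30–04:20, 05:00–07:30, 08:40–12:00.
Yolanda → UTC: 12:30–14:10, 14:20–15:50, 17:00–18:20, 18:40–21:30.
Anders → UTC: 13:30–14:40, 14:50–20:00.
Noor → UTC: 03:30–05:50, 06:00–06:10, 06:30–08:20, 10:30–10:40.
Ximena → UTC: 01:30–06:50, 07:40–08:10.
Ulrich ∩ Oksana: (none).
Ulrich ∩ Oksana ∩ Yolanda: (none).
Ulrich ∩ Oksana ∩ Yolanda ∩ Anders: (none).
Ulrich ∩ Oksana ∩ Yolanda ∩ Anders ∩ Noor: (none).
Ulrich ∩ Oksana ∩ Yolanda ∩ Anders ∩ Noor ∩ Ximena: (none).
No common window.

0 minutes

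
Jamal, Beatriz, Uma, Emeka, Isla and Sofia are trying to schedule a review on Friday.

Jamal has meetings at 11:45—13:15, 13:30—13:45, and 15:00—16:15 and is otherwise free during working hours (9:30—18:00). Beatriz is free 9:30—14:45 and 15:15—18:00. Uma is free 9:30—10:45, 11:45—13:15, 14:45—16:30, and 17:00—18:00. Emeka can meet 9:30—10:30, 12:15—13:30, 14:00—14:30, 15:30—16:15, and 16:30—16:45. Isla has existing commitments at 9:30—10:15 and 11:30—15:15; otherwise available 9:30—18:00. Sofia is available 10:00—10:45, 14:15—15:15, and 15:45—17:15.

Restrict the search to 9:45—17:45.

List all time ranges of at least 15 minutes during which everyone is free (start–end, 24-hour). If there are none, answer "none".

10:15–10:30

Jamal free within 09:30–18:00: 09:30–11:45, 13:15–13:30, 13:45–15:00, 16:15–18:00.
Isla free within 09:30–18:00: 10:15–11:30, 15:15–18:00.
Jamal ∩ Beatriz: 09:30–11:45, 13:15–13:30, 13:45–14:45, 16:15–18:00.
Jamal ∩ Beatriz ∩ Uma: 09:30–10:45, 16:15–16:30, 17:00–18:00.
Jamal ∩ Beatriz ∩ Uma ∩ Emeka: 09:30–10:30.
Jamal ∩ Beatriz ∩ Uma ∩ Emeka ∩ Isla: 10:15–10:30.
Jamal ∩ Beatriz ∩ Uma ∩ Emeka ∩ Isla ∩ Sofia: 10:15–10:30.
Restricted to 09:45–17:45: 10:15–10:30.
Windows ≥ 15 min: 10:15–10:30.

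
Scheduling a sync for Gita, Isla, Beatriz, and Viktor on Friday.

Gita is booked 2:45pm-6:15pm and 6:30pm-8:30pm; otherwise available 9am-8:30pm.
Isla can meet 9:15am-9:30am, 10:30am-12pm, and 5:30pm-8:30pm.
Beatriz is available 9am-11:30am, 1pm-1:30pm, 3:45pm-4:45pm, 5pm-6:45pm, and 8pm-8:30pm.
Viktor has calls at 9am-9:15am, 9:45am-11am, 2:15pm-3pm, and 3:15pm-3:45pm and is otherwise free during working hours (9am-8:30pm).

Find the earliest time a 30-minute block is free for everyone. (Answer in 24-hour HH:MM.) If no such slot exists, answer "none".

Gita free within 09:00–20:30: 09:00–14:45, 18:15–18:30.
Viktor free within 09:00–20:30: 09:15–09:45, 11:00–14:15, 15:00–15:15, 15:45–20:30.
Gita ∩ Isla: 09:15–09:30, 10:30–12:00, 18:15–18:30.
Gita ∩ Isla ∩ Beatriz: 09:15–09:30, 10:30–11:30, 18:15–18:30.
Gita ∩ Isla ∩ Beatriz ∩ Viktor: 09:15–09:30, 11:00–11:30, 18:15–18:30.
Windows ≥ 30 min: 11:00–11:30.
Earliest such window starts at 11:00.

11:00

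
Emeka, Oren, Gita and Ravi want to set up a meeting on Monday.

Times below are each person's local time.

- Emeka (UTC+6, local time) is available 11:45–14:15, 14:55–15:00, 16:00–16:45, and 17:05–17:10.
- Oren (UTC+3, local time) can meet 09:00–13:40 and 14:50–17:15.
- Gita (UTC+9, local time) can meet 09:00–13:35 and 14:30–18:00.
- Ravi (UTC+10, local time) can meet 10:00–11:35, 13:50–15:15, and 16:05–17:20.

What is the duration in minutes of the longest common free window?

Emeka → UTC: 05:45–08:15, 08:55–09:00, 10:00–10:45, 11:05–11:10.
Oren → UTC: 06:00–10:40, 11:50–14:15.
Gita → UTC: 00:00–04:35, 05:30–09:00.
Ravi → UTC: 00:00–01:35, 03:50–05:15, 06:05–07:20.
Emeka ∩ Oren: 06:00–08:15, 08:55–09:00, 10:00–10:40.
Emeka ∩ Oren ∩ Gita: 06:00–08:15, 08:55–09:00.
Emeka ∩ Oren ∩ Gita ∩ Ravi: 06:05–07:20.
Single common window of 75 minutes.

75 minutes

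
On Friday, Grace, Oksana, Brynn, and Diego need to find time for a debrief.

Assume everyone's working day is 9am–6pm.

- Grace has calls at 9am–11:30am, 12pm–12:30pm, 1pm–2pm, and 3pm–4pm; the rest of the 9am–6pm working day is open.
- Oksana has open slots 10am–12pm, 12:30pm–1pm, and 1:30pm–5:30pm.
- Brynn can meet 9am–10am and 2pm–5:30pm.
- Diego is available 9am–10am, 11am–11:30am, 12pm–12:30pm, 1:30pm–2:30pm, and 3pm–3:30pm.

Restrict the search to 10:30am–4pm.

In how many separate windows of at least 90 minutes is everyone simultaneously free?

Grace free within 09:00–18:00: 11:30–12:00, 12:30–13:00, 14:00–15:00, 16:00–18:00.
Grace ∩ Oksana: 11:30–12:00, 12:30–13:00, 14:00–15:00, 16:00–17:30.
Grace ∩ Oksana ∩ Brynn: 14:00–15:00, 16:00–17:30.
Grace ∩ Oksana ∩ Brynn ∩ Diego: 14:00–14:30.
Restricted to 10:30–16:00: 14:00–14:30.
Windows ≥ 90 min: (none).
That's 0 windows.

0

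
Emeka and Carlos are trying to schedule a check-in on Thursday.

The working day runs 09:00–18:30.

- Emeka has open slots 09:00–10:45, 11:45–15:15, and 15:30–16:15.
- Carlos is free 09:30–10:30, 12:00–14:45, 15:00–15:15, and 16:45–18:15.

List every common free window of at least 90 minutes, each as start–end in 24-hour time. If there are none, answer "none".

12:00–14:45

Emeka ∩ Carlos: 09:30–10:30, 12:00–14:45, 15:00–15:15.
Windows ≥ 90 min: 12:00–14:45.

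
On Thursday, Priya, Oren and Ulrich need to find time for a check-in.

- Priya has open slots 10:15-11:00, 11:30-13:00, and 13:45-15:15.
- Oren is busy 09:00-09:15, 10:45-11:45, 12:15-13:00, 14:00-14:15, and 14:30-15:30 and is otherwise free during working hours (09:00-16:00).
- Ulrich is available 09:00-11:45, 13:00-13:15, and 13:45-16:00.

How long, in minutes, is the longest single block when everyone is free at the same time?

Oren free within 09:00–16:00: 09:15–10:45, 11:45–12:15, 13:00–14:00, 14:15–14:30, 15:30–16:00.
Priya ∩ Oren: 10:15–10:45, 11:45–12:15, 13:45–14:00, 14:15–14:30.
Priya ∩ Oren ∩ Ulrich: 10:15–10:45, 13:45–14:00, 14:15–14:30.
Common window lengths: 30, 15, 15 min; longest is 30.

30 minutes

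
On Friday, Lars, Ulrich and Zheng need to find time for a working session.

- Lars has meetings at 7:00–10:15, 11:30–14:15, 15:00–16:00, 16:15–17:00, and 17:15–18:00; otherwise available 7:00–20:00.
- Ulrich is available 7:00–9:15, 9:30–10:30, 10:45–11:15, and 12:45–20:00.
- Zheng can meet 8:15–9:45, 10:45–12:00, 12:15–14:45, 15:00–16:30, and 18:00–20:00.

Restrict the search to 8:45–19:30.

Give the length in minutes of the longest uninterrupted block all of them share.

Lars free within 07:00–20:00: 10:15–11:30, 14:15–15:00, 16:00–16:15, 17:00–17:15, 18:00–20:00.
Lars ∩ Ulrich: 10:15–10:30, 10:45–11:15, 14:15–15:00, 16:00–16:15, 17:00–17:15, 18:00–20:00.
Lars ∩ Ulrich ∩ Zheng: 10:45–11:15, 14:15–14:45, 16:00–16:15, 18:00–20:00.
Restricted to 08:45–19:30: 10:45–11:15, 14:15–14:45, 16:00–16:15, 18:00–19:30.
Common window lengths: 30, 30, 15, 90 min; longest is 90.

90 minutes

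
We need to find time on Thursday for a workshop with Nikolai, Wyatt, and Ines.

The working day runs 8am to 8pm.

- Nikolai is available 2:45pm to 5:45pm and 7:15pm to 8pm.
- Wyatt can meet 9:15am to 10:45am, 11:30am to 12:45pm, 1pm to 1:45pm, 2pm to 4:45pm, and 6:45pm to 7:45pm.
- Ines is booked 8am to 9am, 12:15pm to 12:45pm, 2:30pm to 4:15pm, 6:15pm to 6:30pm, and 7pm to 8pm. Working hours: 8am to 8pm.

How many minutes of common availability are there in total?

30 minutes

Ines free within 08:00–20:00: 09:00–12:15, 12:45–14:30, 16:15–18:15, 18:30–19:00.
Nikolai ∩ Wyatt: 14:45–16:45, 19:15–19:45.
Nikolai ∩ Wyatt ∩ Ines: 16:15–16:45.
Total common minutes: 30.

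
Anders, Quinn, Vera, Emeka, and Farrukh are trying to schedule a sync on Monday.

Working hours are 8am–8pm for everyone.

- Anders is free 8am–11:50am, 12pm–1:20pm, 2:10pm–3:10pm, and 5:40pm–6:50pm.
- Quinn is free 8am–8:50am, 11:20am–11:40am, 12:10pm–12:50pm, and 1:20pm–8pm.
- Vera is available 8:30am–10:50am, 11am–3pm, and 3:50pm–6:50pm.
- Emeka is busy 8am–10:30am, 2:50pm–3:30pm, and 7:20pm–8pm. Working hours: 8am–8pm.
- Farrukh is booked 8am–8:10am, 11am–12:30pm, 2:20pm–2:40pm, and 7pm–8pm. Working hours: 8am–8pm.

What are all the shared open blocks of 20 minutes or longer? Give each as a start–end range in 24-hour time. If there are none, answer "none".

Emeka free within 08:00–20:00: 10:30–14:50, 15:30–19:20.
Farrukh free within 08:00–20:00: 08:10–11:00, 12:30–14:20, 14:40–19:00.
Anders ∩ Quinn: 08:00–08:50, 11:20–11:40, 12:10–12:50, 14:10–15:10, 17:40–18:50.
Anders ∩ Quinn ∩ Vera: 08:30–08:50, 11:20–11:40, 12:10–12:50, 14:10–15:00, 17:40–18:50.
Anders ∩ Quinn ∩ Vera ∩ Emeka: 11:20–11:40, 12:10–12:50, 14:10–14:50, 17:40–18:50.
Anders ∩ Quinn ∩ Vera ∩ Emeka ∩ Farrukh: 12:30–12:50, 14:10–14:20, 14:40–14:50, 17:40–18:50.
Windows ≥ 20 min: 12:30–12:50, 17:40–18:50.

12:30–12:50, 17:40–18:50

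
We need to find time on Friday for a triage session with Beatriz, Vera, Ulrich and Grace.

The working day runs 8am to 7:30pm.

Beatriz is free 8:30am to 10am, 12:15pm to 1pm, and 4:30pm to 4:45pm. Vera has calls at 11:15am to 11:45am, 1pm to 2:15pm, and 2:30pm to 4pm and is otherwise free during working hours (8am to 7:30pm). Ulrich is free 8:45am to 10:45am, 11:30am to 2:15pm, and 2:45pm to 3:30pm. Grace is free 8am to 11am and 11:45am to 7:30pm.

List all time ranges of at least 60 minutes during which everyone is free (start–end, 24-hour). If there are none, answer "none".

Vera free within 08:00–19:30: 08:00–11:15, 11:45–13:00, 14:15–14:30, 16:00–19:30.
Beatriz ∩ Vera: 08:30–10:00, 12:15–13:00, 16:30–16:45.
Beatriz ∩ Vera ∩ Ulrich: 08:45–10:00, 12:15–13:00.
Beatriz ∩ Vera ∩ Ulrich ∩ Grace: 08:45–10:00, 12:15–13:00.
Windows ≥ 60 min: 08:45–10:00.

08:45–10:00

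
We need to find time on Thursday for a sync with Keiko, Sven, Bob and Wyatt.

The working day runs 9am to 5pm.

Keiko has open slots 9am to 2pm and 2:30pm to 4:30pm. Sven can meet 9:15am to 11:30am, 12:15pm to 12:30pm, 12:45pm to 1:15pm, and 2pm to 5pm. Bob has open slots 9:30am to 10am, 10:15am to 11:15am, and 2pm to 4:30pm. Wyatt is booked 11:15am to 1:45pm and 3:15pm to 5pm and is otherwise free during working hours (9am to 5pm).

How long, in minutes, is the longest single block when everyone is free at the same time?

Wyatt free within 09:00–17:00: 09:00–11:15, 13:45–15:15.
Keiko ∩ Sven: 09:15–11:30, 12:15–12:30, 12:45–13:15, 14:30–16:30.
Keiko ∩ Sven ∩ Bob: 09:30–10:00, 10:15–11:15, 14:30–16:30.
Keiko ∩ Sven ∩ Bob ∩ Wyatt: 09:30–10:00, 10:15–11:15, 14:30–15:15.
Common window lengths: 30, 60, 45 min; longest is 60.

60 minutes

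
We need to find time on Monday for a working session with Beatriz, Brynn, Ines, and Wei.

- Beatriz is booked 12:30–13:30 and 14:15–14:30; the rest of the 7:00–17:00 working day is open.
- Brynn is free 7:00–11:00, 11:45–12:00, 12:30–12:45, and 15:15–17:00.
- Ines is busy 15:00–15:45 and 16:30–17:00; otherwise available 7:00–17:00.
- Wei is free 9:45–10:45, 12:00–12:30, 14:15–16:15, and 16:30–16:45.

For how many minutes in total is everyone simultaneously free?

Beatriz free within 07:00–17:00: 07:00–12:30, 13:30–14:15, 14:30–17:00.
Ines free within 07:00–17:00: 07:00–15:00, 15:45–16:30.
Beatriz ∩ Brynn: 07:00–11:00, 11:45–12:00, 15:15–17:00.
Beatriz ∩ Brynn ∩ Ines: 07:00–11:00, 11:45–12:00, 15:45–16:30.
Beatriz ∩ Brynn ∩ Ines ∩ Wei: 09:45–10:45, 15:45–16:15.
Total common minutes: 60 + 30 = 90.

90 minutes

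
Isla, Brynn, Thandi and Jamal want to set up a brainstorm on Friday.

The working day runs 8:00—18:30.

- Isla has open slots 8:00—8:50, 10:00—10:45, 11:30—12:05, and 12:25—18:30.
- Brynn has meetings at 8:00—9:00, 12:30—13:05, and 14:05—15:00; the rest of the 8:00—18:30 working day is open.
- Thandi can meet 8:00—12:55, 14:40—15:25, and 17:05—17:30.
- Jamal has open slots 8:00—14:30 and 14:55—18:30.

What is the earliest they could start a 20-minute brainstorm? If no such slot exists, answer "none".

10:00

Brynn free within 08:00–18:30: 09:00–12:30, 13:05–14:05, 15:00–18:30.
Isla ∩ Brynn: 10:00–10:45, 11:30–12:05, 12:25–12:30, 13:05–14:05, 15:00–18:30.
Isla ∩ Brynn ∩ Thandi: 10:00–10:45, 11:30–12:05, 12:25–12:30, 15:00–15:25, 17:05–17:30.
Isla ∩ Brynn ∩ Thandi ∩ Jamal: 10:00–10:45, 11:30–12:05, 12:25–12:30, 15:00–15:25, 17:05–17:30.
Windows ≥ 20 min: 10:00–10:45, 11:30–12:05, 15:00–15:25, 17:05–17:30.
Earliest such window starts at 10:00.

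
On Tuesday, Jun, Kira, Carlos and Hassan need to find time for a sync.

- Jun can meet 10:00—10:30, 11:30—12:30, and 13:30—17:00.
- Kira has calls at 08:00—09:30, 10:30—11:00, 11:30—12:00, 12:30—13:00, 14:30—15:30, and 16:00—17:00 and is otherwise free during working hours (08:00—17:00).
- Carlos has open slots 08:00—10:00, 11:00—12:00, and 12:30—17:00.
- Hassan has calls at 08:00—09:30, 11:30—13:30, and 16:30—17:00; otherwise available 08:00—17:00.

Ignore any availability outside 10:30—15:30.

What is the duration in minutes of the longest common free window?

60 minutes

Kira free within 08:00–17:00: 09:30–10:30, 11:00–11:30, 12:00–12:30, 13:00–14:30, 15:30–16:00.
Hassan free within 08:00–17:00: 09:30–11:30, 13:30–16:30.
Jun ∩ Kira: 10:00–10:30, 12:00–12:30, 13:30–14:30, 15:30–16:00.
Jun ∩ Kira ∩ Carlos: 13:30–14:30, 15:30–16:00.
Jun ∩ Kira ∩ Carlos ∩ Hassan: 13:30–14:30, 15:30–16:00.
Restricted to 10:30–15:30: 13:30–14:30.
Single common window of 60 minutes.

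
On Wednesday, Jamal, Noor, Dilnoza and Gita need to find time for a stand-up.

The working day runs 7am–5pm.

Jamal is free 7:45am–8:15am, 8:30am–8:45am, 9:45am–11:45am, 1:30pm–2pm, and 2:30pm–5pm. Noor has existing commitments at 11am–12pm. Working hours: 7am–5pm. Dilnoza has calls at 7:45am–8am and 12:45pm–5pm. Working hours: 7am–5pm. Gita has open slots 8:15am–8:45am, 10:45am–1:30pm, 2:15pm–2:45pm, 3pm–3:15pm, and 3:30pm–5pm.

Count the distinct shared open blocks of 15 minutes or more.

Noor free within 07:00–17:00: 07:00–11:00, 12:00–17:00.
Dilnoza free within 07:00–17:00: 07:00–07:45, 08:00–12:45.
Jamal ∩ Noor: 07:45–08:15, 08:30–08:45, 09:45–11:00, 13:30–14:00, 14:30–17:00.
Jamal ∩ Noor ∩ Dilnoza: 08:00–08:15, 08:30–08:45, 09:45–11:00.
Jamal ∩ Noor ∩ Dilnoza ∩ Gita: 08:30–08:45, 10:45–11:00.
Windows ≥ 15 min: 08:30–08:45, 10:45–11:00.
That's 2 windows.

2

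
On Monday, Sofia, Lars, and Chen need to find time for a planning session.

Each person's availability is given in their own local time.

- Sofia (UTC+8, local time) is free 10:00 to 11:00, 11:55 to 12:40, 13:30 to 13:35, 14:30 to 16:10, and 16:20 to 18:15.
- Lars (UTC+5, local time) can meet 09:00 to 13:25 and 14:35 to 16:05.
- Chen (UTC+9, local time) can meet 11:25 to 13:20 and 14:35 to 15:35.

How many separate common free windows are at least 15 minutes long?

Sofia → UTC: 02:00–03:00, 03:55–04:40, 05:30–05:35, 06:30–08:10, 08:20–10:15.
Lars → UTC: 04:00–08:25, 09:35–11:05.
Chen → UTC: 02:25–04:20, 05:35–06:35.
Sofia ∩ Lars: 04:00–04:40, 05:30–05:35, 06:30–08:10, 08:20–08:25, 09:35–10:15.
Sofia ∩ Lars ∩ Chen: 04:00–04:20, 06:30–06:35.
Windows ≥ 15 min: 04:00–04:20.
That's 1 window.

1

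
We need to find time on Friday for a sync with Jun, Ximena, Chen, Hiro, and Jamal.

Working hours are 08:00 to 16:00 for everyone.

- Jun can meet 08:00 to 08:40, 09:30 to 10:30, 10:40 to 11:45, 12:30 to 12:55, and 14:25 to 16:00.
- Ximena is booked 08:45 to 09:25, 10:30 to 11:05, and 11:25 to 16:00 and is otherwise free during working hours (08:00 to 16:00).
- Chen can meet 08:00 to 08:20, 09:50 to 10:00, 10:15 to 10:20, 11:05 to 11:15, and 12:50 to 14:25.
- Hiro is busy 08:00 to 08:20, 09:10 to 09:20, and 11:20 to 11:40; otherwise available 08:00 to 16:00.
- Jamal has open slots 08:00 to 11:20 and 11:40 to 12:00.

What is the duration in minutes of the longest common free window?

10 minutes

Ximena free within 08:00–16:00: 08:00–08:45, 09:25–10:30, 11:05–11:25.
Hiro free within 08:00–16:00: 08:20–09:10, 09:20–11:20, 11:40–16:00.
Jun ∩ Ximena: 08:00–08:40, 09:30–10:30, 11:05–11:25.
Jun ∩ Ximena ∩ Chen: 08:00–08:20, 09:50–10:00, 10:15–10:20, 11:05–11:15.
Jun ∩ Ximena ∩ Chen ∩ Hiro: 09:50–10:00, 10:15–10:20, 11:05–11:15.
Jun ∩ Ximena ∩ Chen ∩ Hiro ∩ Jamal: 09:50–10:00, 10:15–10:20, 11:05–11:15.
Common window lengths: 10, 5, 10 min; longest is 10.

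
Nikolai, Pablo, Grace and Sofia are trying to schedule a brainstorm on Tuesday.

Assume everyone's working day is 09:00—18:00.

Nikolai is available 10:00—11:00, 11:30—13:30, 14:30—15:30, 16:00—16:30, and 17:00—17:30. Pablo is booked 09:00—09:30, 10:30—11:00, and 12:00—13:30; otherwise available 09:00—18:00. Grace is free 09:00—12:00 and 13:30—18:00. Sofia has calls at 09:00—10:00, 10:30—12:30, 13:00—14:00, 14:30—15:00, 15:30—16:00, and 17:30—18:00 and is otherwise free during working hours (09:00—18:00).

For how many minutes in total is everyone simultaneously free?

120 minutes

Pablo free within 09:00–18:00: 09:30–10:30, 11:00–12:00, 13:30–18:00.
Sofia free within 09:00–18:00: 10:00–10:30, 12:30–13:00, 14:00–14:30, 15:00–15:30, 16:00–17:30.
Nikolai ∩ Pablo: 10:00–10:30, 11:30–12:00, 14:30–15:30, 16:00–16:30, 17:00–17:30.
Nikolai ∩ Pablo ∩ Grace: 10:00–10:30, 11:30–12:00, 14:30–15:30, 16:00–16:30, 17:00–17:30.
Nikolai ∩ Pablo ∩ Grace ∩ Sofia: 10:00–10:30, 15:00–15:30, 16:00–16:30, 17:00–17:30.
Total common minutes: 30 + 30 + 30 + 30 = 120.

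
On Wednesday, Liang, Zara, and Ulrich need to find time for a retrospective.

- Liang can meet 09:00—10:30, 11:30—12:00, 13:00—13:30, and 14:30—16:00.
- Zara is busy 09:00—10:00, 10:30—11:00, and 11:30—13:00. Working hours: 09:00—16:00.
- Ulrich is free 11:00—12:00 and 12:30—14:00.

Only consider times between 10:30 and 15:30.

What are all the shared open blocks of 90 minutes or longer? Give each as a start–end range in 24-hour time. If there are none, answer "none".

none

Zara free within 09:00–16:00: 10:00–10:30, 11:00–11:30, 13:00–16:00.
Liang ∩ Zara: 10:00–10:30, 13:00–13:30, 14:30–16:00.
Liang ∩ Zara ∩ Ulrich: 13:00–13:30.
Restricted to 10:30–15:30: 13:00–13:30.
Windows ≥ 90 min: (none).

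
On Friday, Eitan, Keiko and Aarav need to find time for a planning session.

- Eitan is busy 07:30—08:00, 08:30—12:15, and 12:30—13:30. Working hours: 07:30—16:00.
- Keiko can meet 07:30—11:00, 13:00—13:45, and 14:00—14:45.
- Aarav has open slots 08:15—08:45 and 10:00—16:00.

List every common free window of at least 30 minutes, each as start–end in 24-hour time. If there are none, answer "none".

Eitan free within 07:30–16:00: 08:00–08:30, 12:15–12:30, 13:30–16:00.
Eitan ∩ Keiko: 08:00–08:30, 13:30–13:45, 14:00–14:45.
Eitan ∩ Keiko ∩ Aarav: 08:15–08:30, 13:30–13:45, 14:00–14:45.
Windows ≥ 30 min: 14:00–14:45.

14:00–14:45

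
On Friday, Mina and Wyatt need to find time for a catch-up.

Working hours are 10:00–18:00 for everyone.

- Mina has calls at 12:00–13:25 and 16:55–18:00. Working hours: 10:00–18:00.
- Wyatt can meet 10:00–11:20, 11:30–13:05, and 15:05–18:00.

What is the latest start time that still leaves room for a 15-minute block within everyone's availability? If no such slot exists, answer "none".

Mina free within 10:00–18:00: 10:00–12:00, 13:25–16:55.
Mina ∩ Wyatt: 10:00–11:20, 11:30–12:00, 15:05–16:55.
Windows ≥ 15 min: 10:00–11:20, 11:30–12:00, 15:05–16:55.
Latest start in the last window 15:05–16:55 is 16:55 − 15 min = 16:40.

16:40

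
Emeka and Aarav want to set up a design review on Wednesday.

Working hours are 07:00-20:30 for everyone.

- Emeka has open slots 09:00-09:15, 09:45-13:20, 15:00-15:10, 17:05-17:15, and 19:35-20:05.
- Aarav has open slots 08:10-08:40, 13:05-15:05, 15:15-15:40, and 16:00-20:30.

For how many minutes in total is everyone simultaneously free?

Emeka ∩ Aarav: 13:05–13:20, 15:00–15:05, 17:05–17:15, 19:35–20:05.
Total common minutes: 15 + 5 + 10 + 30 = 60.

60 minutes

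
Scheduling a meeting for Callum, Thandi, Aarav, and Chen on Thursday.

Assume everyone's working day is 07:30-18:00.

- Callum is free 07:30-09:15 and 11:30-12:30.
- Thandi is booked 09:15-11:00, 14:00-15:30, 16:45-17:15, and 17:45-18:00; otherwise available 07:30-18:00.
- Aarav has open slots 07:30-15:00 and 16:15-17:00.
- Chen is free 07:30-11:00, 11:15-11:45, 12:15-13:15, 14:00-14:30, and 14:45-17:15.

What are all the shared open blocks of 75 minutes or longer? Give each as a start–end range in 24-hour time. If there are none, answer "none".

07:30–09:15

Thandi free within 07:30–18:00: 07:30–09:15, 11:00–14:00, 15:30–16:45, 17:15–17:45.
Callum ∩ Thandi: 07:30–09:15, 11:30–12:30.
Callum ∩ Thandi ∩ Aarav: 07:30–09:15, 11:30–12:30.
Callum ∩ Thandi ∩ Aarav ∩ Chen: 07:30–09:15, 11:30–11:45, 12:15–12:30.
Windows ≥ 75 min: 07:30–09:15.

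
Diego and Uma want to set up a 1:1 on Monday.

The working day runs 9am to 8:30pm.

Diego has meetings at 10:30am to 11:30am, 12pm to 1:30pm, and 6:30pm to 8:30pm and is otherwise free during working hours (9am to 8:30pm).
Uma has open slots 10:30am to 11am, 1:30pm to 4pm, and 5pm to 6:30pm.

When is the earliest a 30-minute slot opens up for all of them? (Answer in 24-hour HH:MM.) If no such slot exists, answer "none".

13:30

Diego free within 09:00–20:30: 09:00–10:30, 11:30–12:00, 13:30–18:30.
Diego ∩ Uma: 13:30–16:00, 17:00–18:30.
Windows ≥ 30 min: 13:30–16:00, 17:00–18:30.
Earliest such window starts at 13:30.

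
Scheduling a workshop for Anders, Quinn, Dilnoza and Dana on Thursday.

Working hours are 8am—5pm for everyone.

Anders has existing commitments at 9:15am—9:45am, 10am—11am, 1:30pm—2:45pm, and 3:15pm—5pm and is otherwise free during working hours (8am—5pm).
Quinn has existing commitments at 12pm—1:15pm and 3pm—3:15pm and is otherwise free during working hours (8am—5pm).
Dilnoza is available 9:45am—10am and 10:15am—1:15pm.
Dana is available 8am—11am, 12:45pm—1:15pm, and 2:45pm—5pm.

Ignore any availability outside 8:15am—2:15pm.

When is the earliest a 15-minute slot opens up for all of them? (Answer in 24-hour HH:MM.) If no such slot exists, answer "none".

Anders free within 08:00–17:00: 08:00–09:15, 09:45–10:00, 11:00–13:30, 14:45–15:15.
Quinn free within 08:00–17:00: 08:00–12:00, 13:15–15:00, 15:15–17:00.
Anders ∩ Quinn: 08:00–09:15, 09:45–10:00, 11:00–12:00, 13:15–13:30, 14:45–15:00.
Anders ∩ Quinn ∩ Dilnoza: 09:45–10:00, 11:00–12:00.
Anders ∩ Quinn ∩ Dilnoza ∩ Dana: 09:45–10:00.
Restricted to 08:15–14:15: 09:45–10:00.
Windows ≥ 15 min: 09:45–10:00.
Earliest such window starts at 09:45.

09:45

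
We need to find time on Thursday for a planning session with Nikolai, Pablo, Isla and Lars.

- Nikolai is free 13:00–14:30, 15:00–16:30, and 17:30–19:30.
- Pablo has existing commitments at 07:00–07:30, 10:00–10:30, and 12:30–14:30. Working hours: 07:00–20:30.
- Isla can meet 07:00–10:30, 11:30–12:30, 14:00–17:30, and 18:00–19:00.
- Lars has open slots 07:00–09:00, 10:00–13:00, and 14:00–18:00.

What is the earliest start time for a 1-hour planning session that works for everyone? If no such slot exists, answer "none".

15:00

Pablo free within 07:00–20:30: 07:30–10:00, 10:30–12:30, 14:30–20:30.
Nikolai ∩ Pablo: 15:00–16:30, 17:30–19:30.
Nikolai ∩ Pablo ∩ Isla: 15:00–16:30, 18:00–19:00.
Nikolai ∩ Pablo ∩ Isla ∩ Lars: 15:00–16:30.
Windows ≥ 60 min: 15:00–16:30.
Earliest such window starts at 15:00.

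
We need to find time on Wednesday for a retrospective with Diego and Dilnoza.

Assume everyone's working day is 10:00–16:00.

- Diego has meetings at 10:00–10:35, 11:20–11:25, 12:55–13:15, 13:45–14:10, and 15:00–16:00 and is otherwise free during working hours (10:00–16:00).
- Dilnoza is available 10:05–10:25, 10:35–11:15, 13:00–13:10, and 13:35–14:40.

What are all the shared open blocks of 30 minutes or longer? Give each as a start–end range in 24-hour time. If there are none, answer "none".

10:35–11:15, 14:10–14:40

Diego free within 10:00–16:00: 10:35–11:20, 11:25–12:55, 13:15–13:45, 14:10–15:00.
Diego ∩ Dilnoza: 10:35–11:15, 13:35–13:45, 14:10–14:40.
Windows ≥ 30 min: 10:35–11:15, 14:10–14:40.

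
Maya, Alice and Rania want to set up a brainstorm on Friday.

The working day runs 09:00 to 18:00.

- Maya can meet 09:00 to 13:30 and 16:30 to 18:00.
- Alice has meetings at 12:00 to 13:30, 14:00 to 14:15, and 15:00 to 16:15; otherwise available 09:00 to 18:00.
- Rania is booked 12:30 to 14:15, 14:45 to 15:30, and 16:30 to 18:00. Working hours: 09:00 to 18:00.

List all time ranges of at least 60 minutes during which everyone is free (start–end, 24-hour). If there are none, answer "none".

09:00–12:00

Alice free within 09:00–18:00: 09:00–12:00, 13:30–14:00, 14:15–15:00, 16:15–18:00.
Rania free within 09:00–18:00: 09:00–12:30, 14:15–14:45, 15:30–16:30.
Maya ∩ Alice: 09:00–12:00, 16:30–18:00.
Maya ∩ Alice ∩ Rania: 09:00–12:00.
Windows ≥ 60 min: 09:00–12:00.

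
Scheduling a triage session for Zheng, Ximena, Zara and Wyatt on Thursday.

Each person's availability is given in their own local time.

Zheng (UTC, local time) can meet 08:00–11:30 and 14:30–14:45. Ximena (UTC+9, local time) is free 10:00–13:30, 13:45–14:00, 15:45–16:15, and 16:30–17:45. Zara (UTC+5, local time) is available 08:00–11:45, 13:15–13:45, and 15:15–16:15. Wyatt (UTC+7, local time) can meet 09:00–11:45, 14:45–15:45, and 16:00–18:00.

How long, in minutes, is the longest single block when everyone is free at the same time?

30 minutes

Zheng → UTC: 08:00–11:30, 14:30–14:45.
Ximena → UTC: 01:00–04:30, 04:45–05:00, 06:45–07:15, 07:30–08:45.
Zara → UTC: 03:00–06:45, 08:15–08:45, 10:15–11:15.
Wyatt → UTC: 02:00–04:45, 07:45–08:45, 09:00–11:00.
Zheng ∩ Ximena: 08:00–08:45.
Zheng ∩ Ximena ∩ Zara: 08:15–08:45.
Zheng ∩ Ximena ∩ Zara ∩ Wyatt: 08:15–08:45.
Single common window of 30 minutes.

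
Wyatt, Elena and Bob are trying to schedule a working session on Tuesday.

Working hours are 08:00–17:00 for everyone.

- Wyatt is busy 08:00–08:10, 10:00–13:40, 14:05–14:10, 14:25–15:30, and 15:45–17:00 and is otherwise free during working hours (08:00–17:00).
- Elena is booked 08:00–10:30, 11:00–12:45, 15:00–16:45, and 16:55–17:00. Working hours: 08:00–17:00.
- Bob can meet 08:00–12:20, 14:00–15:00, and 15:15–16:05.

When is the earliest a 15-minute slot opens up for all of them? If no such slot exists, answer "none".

Wyatt free within 08:00–17:00: 08:10–10:00, 13:40–14:05, 14:10–14:25, 15:30–15:45.
Elena free within 08:00–17:00: 10:30–11:00, 12:45–15:00, 16:45–16:55.
Wyatt ∩ Elena: 13:40–14:05, 14:10–14:25.
Wyatt ∩ Elena ∩ Bob: 14:00–14:05, 14:10–14:25.
Windows ≥ 15 min: 14:10–14:25.
Earliest such window starts at 14:10.

14:10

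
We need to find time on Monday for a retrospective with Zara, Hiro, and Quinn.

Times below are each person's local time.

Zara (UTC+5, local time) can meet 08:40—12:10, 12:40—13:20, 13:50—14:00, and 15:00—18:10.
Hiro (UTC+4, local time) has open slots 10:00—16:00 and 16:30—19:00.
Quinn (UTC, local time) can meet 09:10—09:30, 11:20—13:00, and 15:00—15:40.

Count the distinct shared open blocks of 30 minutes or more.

Zara → UTC: 03:40–07:10, 07:40–08:20, 08:50–09:00, 10:00–13:10.
Hiro → UTC: 06:00–12:00, 12:30–15:00.
Quinn → UTC: 09:10–09:30, 11:20–13:00, 15:00–15:40.
Zara ∩ Hiro: 06:00–07:10, 07:40–08:20, 08:50–09:00, 10:00–12:00, 12:30–13:10.
Zara ∩ Hiro ∩ Quinn: 11:20–12:00, 12:30–13:00.
Windows ≥ 30 min: 11:20–12:00, 12:30–13:00.
That's 2 windows.

2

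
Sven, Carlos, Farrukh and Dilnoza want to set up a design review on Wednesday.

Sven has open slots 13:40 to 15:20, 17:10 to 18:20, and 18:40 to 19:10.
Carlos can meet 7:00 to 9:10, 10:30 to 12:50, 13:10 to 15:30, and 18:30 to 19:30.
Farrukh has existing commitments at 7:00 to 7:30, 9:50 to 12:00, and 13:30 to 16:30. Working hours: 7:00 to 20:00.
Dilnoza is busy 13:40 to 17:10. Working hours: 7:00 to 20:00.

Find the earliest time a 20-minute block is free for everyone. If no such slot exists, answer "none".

18:40

Farrukh free within 07:00–20:00: 07:30–09:50, 12:00–13:30, 16:30–20:00.
Dilnoza free within 07:00–20:00: 07:00–13:40, 17:10–20:00.
Sven ∩ Carlos: 13:40–15:20, 18:40–19:10.
Sven ∩ Carlos ∩ Farrukh: 18:40–19:10.
Sven ∩ Carlos ∩ Farrukh ∩ Dilnoza: 18:40–19:10.
Windows ≥ 20 min: 18:40–19:10.
Earliest such window starts at 18:40.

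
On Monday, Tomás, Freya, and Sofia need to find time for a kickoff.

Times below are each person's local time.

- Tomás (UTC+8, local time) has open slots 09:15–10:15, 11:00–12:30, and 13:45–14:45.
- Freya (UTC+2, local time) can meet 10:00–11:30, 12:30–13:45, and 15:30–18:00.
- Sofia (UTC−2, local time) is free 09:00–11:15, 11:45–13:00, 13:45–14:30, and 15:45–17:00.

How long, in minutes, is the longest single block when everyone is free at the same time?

Tomás → UTC: 01:15–02:15, 03:00–04:30, 05:45–06:45.
Freya → UTC: 08:00–09:30, 10:30–11:45, 13:30–16:00.
Sofia → UTC: 11:00–13:15, 13:45–15:00, 15:45–16:30, 17:45–19:00.
Tomás ∩ Freya: (none).
Tomás ∩ Freya ∩ Sofia: (none).
No common window.

0 minutes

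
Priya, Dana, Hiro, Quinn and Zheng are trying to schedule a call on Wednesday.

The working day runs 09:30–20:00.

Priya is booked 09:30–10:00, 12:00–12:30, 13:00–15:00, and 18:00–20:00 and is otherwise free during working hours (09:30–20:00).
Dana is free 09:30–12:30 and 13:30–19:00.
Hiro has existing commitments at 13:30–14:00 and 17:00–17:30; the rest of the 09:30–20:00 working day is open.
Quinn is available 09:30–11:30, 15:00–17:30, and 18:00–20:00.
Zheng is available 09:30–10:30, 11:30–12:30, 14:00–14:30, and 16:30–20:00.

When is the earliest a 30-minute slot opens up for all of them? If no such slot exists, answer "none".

Priya free within 09:30–20:00: 10:00–12:00, 12:30–13:00, 15:00–18:00.
Hiro free within 09:30–20:00: 09:30–13:30, 14:00–17:00, 17:30–20:00.
Priya ∩ Dana: 10:00–12:00, 15:00–18:00.
Priya ∩ Dana ∩ Hiro: 10:00–12:00, 15:00–17:00, 17:30–18:00.
Priya ∩ Dana ∩ Hiro ∩ Quinn: 10:00–11:30, 15:00–17:00.
Priya ∩ Dana ∩ Hiro ∩ Quinn ∩ Zheng: 10:00–10:30, 16:30–17:00.
Windows ≥ 30 min: 10:00–10:30, 16:30–17:00.
Earliest such window starts at 10:00.

10:00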